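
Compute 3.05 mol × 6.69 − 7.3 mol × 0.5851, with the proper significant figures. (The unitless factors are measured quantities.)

16.1 mol

3.05 × 6.69 = 20.4045 → 20.4 mol (3 s.f., last digit at the 10^-1 place).
7.3 × 0.5851 = 4.27123 → 4.3 mol (2 s.f., last digit at the 10^-1 place).
Difference: 16.13327 mol; keep the coarser place, 10^-1.
Result: 16.1 mol.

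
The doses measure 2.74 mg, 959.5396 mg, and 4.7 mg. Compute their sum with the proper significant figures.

967.0 mg

2.74 mg + 959.5396 mg + 4.7 mg = 966.9796 mg.
Addition/subtraction keeps the fewest decimal places: 2.74 → 2 decimal places, 959.5396 → 4 decimal places, 4.7 → 1 decimal place; limit is 1.
Rounded to 1 decimal place: 967.0 mg.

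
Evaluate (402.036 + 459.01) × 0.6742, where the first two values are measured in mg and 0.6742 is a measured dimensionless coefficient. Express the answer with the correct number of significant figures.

402.036 mg + 459.01 mg = 861.046 mg; the sum is limited to 2 decimal places (5 s.f.).
Carrying full precision, 861.046 × 0.6742 = 580.5172132 mg; 0.6742 has 4 s.f., so the result keeps min(5, 4) = 4 s.f.
Rounded to 4 significant figures: 580.5 mg.

580.5 mg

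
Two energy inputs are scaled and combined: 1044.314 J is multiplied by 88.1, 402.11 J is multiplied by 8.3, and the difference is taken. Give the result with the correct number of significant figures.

8.87 × 10⁴ J

1044.314 × 88.1 = 92004.0634 → 9.20 × 10⁴ J (3 s.f., last digit at the 10^2 place).
402.11 × 8.3 = 3337.513 → 3.3 × 10³ J (2 s.f., last digit at the 10^2 place).
Difference: 88666.5504 J; keep the coarser place, 10^2.
Result: 8.87 × 10⁴ J.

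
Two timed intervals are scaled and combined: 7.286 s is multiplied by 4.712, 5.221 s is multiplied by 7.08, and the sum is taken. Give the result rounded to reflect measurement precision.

7.286 × 4.712 = 34.331632 → 34.33 s (4 s.f., last digit at the 10^-2 place).
5.221 × 7.08 = 36.96468 → 37.0 s (3 s.f., last digit at the 10^-1 place).
Sum: 71.296312 s; keep the coarser place, 10^-1.
Result: 71.3 s.

71.3 s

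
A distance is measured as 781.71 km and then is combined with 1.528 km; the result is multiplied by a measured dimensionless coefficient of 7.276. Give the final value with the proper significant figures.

5699 km

781.71 km + 1.528 km = 783.238 km; the sum is limited to 2 decimal places (5 s.f.).
Carrying full precision, 783.238 × 7.276 = 5698.839688 km; 7.276 has 4 s.f., so the result keeps min(5, 4) = 4 s.f.
Rounded to 4 significant figures: 5699 km.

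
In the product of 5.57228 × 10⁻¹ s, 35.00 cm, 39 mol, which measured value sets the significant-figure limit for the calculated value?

5.57228 × 10⁻¹ s → 6 s.f.; 35.00 cm → 4 s.f.; 39 mol → 2 s.f.
The fewest is 2 significant figures, from 39 mol.

39 mol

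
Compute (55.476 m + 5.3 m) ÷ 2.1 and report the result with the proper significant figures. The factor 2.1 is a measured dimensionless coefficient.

55.476 m + 5.3 m = 60.776 m; the sum is limited to 1 decimal place (3 s.f.).
Carrying full precision, 60.776 ÷ 2.1 = 28.940952381… m; 2.1 has 2 s.f., so the result keeps min(3, 2) = 2 s.f.
Rounded to 2 significant figures: 29 m.

29 m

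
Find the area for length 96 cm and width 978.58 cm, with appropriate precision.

area = 96 cm × 978.58 cm = 93943.68 cm².
96 has 2 significant figures; 978.58 has 5.
Division/multiplication keeps the fewest: 2 significant figures.
Rounded: 9.4 × 10^4 cm².

9.4 × 10^4 cm²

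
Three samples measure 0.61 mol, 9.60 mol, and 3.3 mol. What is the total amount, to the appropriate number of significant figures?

0.61 mol + 9.60 mol + 3.3 mol = 13.51 mol.
Addition/subtraction keeps the fewest decimal places: 0.61 → 2 decimal places, 9.60 → 2 decimal places, 3.3 → 1 decimal place; limit is 1.
Rounded to 1 decimal place: 13.5 mol.

13.5 mol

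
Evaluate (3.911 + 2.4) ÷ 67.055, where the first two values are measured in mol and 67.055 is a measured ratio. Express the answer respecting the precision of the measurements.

3.911 mol + 2.4 mol = 6.311 mol; the sum is limited to 1 decimal place (2 s.f.).
Carrying full precision, 6.311 ÷ 67.055 = 0.0941167698158… mol; 67.055 has 5 s.f., so the result keeps min(2, 5) = 2 s.f.
Rounded to 2 significant figures: 0.094 mol.

0.094 mol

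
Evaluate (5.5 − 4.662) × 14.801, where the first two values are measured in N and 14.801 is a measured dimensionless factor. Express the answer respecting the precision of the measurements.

5.5 N − 4.662 N = 0.838 N; the difference is limited to 1 decimal place (1 s.f.).
Carrying full precision, 0.838 × 14.801 = 12.403238 N; 14.801 has 5 s.f., so the result keeps min(1, 5) = 1 s.f.
Rounded to 1 significant figure: 1 × 10¹ N.

1 × 10¹ N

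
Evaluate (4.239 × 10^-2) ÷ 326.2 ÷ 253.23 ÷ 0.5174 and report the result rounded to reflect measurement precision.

9.918 × 10^-7

(4.239 × 10^-2) ÷ 326.2 ÷ 253.23 ÷ 0.5174 = 9.91831462035 × 10^-7…
Multiplication/division keeps the fewest significant figures: 4.239 × 10^-2 → 4 s.f., 326.2 → 4 s.f., 253.23 → 5 s.f., 0.5174 → 4 s.f.; limit is 4.
Rounded to 4 significant figures: 9.918 × 10^-7.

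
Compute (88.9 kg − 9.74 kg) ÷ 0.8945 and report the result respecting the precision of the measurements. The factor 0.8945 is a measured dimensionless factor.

88.5 kg

88.9 kg − 9.74 kg = 79.16 kg; the difference is limited to 1 decimal place (3 s.f.).
Carrying full precision, 79.16 ÷ 0.8945 = 88.4963666853… kg; 0.8945 has 4 s.f., so the result keeps min(3, 4) = 3 s.f.
Rounded to 3 significant figures: 88.5 kg.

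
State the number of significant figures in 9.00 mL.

3

9.00: trailing zeros after a decimal point are significant.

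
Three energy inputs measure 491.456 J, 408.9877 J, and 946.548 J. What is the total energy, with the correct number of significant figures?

491.456 J + 408.9877 J + 946.548 J = 1846.9917 J.
Addition/subtraction keeps the fewest decimal places: 491.456 → 3 decimal places, 408.9877 → 4 decimal places, 946.548 → 3 decimal places; limit is 3.
Rounded to 3 decimal places: 1846.992 J.

1846.992 J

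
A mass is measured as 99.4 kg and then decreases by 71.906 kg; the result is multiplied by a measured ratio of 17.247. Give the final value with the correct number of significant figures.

474 kg

99.4 kg − 71.906 kg = 27.494 kg; the difference is limited to 1 decimal place (3 s.f.).
Carrying full precision, 27.494 × 17.247 = 474.189018 kg; 17.247 has 5 s.f., so the result keeps min(3, 5) = 3 s.f.
Rounded to 3 significant figures: 474 kg.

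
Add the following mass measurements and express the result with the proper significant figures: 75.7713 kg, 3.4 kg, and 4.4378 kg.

75.7713 kg + 3.4 kg + 4.4378 kg = 83.6091 kg.
Addition/subtraction keeps the fewest decimal places: 75.7713 → 4 decimal places, 3.4 → 1 decimal place, 4.4378 → 4 decimal places; limit is 1.
Rounded to 1 decimal place: 83.6 kg.

83.6 kg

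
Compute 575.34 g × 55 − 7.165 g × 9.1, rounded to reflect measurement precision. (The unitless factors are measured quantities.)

575.34 × 55 = 31643.7 → 3.2 × 10⁴ g (2 s.f., last digit at the 10^3 place).
7.165 × 9.1 = 65.2015 → 65 g (2 s.f., last digit at the 10^0 place).
Difference: 31578.4985 g; keep the coarser place, 10^3.
Result: 3.2 × 10⁴ g.

3.2 × 10⁴ g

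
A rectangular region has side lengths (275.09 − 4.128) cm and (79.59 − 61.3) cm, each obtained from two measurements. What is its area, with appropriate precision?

275.09 − 4.128 = 270.962, limited to 2 d.p. → 5 s.f.; 79.59 − 61.3 = 18.29, limited to 1 d.p. → 3 s.f.
Carrying full precision, 270.962 × 18.29 = 4955.89498; keep min(5, 3) = 3 s.f.
Rounded to 3 significant figures: 4.96 × 10^3 cm².

4.96 × 10^3 cm²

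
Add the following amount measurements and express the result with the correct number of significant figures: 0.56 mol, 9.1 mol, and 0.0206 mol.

0.56 mol + 9.1 mol + 0.0206 mol = 9.6806 mol.
Addition/subtraction keeps the fewest decimal places: 0.56 → 2 decimal places, 9.1 → 1 decimal place, 0.0206 → 4 decimal places; limit is 1.
Rounded to 1 decimal place: 9.7 mol.

9.7 mol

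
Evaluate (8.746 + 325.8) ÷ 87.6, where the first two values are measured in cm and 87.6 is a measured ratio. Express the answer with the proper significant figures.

3.82 cm

8.746 cm + 325.8 cm = 334.546 cm; the sum is limited to 1 decimal place (4 s.f.).
Carrying full precision, 334.546 ÷ 87.6 = 3.81901826484… cm; 87.6 has 3 s.f., so the result keeps min(4, 3) = 3 s.f.
Rounded to 3 significant figures: 3.82 cm.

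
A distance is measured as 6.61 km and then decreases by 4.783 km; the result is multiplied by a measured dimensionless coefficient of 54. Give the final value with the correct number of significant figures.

6.61 km − 4.783 km = 1.827 km; the difference is limited to 2 decimal places (3 s.f.).
Carrying full precision, 1.827 × 54 = 98.658 km; 54 has 2 s.f., so the result keeps min(3, 2) = 2 s.f.
Rounded to 2 significant figures: 99 km.

99 km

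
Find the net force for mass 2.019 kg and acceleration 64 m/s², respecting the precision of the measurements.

1.3 × 10^2 N

net force = 2.019 kg × 64 m/s² = 129.216 N.
2.019 has 4 significant figures; 64 has 2.
Division/multiplication keeps the fewest: 2 significant figures.
Rounded: 1.3 × 10^2 N.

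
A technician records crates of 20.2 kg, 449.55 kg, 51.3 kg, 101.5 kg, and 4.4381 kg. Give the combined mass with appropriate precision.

627.0 kg

20.2 kg + 449.55 kg + 51.3 kg + 101.5 kg + 4.4381 kg = 626.9881 kg.
Addition/subtraction keeps the fewest decimal places: 20.2 → 1 decimal place, 449.55 → 2 decimal places, 51.3 → 1 decimal place, 101.5 → 1 decimal place, 4.4381 → 4 decimal places; limit is 1.
Rounded to 1 decimal place: 627.0 kg.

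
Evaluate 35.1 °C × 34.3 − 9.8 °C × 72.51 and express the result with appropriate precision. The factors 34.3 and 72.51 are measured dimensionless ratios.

35.1 × 34.3 = 1203.93 → 1.20 × 10³ °C (3 s.f., last digit at the 10^1 place).
9.8 × 72.51 = 710.598 → 7.1 × 10² °C (2 s.f., last digit at the 10^1 place).
Difference: 493.332 °C; keep the coarser place, 10^1.
Result: 4.9 × 10² °C.

4.9 × 10² °C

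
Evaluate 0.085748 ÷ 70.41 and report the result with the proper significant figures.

0.001218

0.085748 ÷ 70.41 = 0.00121783837523…
Multiplication/division keeps the fewest significant figures: 0.085748 → 5 s.f., 70.41 → 4 s.f.; limit is 4.
Rounded to 4 significant figures: 0.001218.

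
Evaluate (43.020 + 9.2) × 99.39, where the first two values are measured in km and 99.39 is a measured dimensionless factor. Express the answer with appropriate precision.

5.19 × 10^3 km

43.020 km + 9.2 km = 52.220 km; the sum is limited to 1 decimal place (3 s.f.).
Carrying full precision, 52.220 × 99.39 = 5190.1458 km; 99.39 has 4 s.f., so the result keeps min(3, 4) = 3 s.f.
Rounded to 3 significant figures: 5.19 × 10^3 km.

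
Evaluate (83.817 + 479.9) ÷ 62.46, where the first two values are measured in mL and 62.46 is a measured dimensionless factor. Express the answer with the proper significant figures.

9.025 mL

83.817 mL + 479.9 mL = 563.717 mL; the sum is limited to 1 decimal place (4 s.f.).
Carrying full precision, 563.717 ÷ 62.46 = 9.02524815882… mL; 62.46 has 4 s.f., so the result keeps min(4, 4) = 4 s.f.
Rounded to 4 significant figures: 9.025 mL.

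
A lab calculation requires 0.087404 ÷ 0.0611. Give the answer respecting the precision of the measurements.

0.087404 ÷ 0.0611 = 1.43050736498…
Multiplication/division keeps the fewest significant figures: 0.087404 → 5 s.f., 0.0611 → 3 s.f.; limit is 3.
Rounded to 3 significant figures: 1.43.

1.43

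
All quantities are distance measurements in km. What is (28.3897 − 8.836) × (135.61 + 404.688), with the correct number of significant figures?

28.3897 − 8.836 = 19.5537, limited to 3 d.p. → 5 s.f.; 135.61 + 404.688 = 540.298, limited to 2 d.p. → 5 s.f.
Carrying full precision, 19.5537 × 540.298 = 10564.8250026; keep min(5, 5) = 5 s.f.
Rounded to 5 significant figures: 10565 km².

10565 km²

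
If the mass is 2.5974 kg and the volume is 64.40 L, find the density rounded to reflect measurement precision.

density = 2.5974 kg ÷ 64.40 L = 0.0403322981366… kg/L.
2.5974 has 5 significant figures; 64.40 has 4.
Division/multiplication keeps the fewest: 4 significant figures.
Rounded: 0.04033 kg/L.

0.04033 kg/L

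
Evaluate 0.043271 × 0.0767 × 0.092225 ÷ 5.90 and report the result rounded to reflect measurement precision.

5.19 × 10^-5

0.043271 × 0.0767 × 0.092225 ÷ 5.90 = 0.000051878683675
Multiplication/division keeps the fewest significant figures: 0.043271 → 5 s.f., 0.0767 → 3 s.f., 0.092225 → 5 s.f., 5.90 → 3 s.f.; limit is 3.
Rounded to 3 significant figures: 5.19 × 10^-5.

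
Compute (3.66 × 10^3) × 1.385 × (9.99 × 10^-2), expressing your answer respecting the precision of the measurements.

(3.66 × 10^3) × 1.385 × (9.99 × 10^-2) = 506.40309
Multiplication/division keeps the fewest significant figures: 3.66 × 10^3 → 3 s.f., 1.385 → 4 s.f., 9.99 × 10^-2 → 3 s.f.; limit is 3.
Rounded to 3 significant figures: 506.

506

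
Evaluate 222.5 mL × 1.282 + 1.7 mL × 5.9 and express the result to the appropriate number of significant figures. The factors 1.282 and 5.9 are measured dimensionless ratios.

295 mL

222.5 × 1.282 = 285.245 → 2.852 × 10^2 mL (4 s.f., last digit at the 10^-1 place).
1.7 × 5.9 = 10.03 → 1.0 × 10^1 mL (2 s.f., last digit at the 10^0 place).
Sum: 295.275 mL; keep the coarser place, 10^0.
Result: 295 mL.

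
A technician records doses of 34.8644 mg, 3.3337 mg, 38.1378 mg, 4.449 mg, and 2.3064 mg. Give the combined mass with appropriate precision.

34.8644 mg + 3.3337 mg + 38.1378 mg + 4.449 mg + 2.3064 mg = 83.0913 mg.
Addition/subtraction keeps the fewest decimal places: 34.8644 → 4 decimal places, 3.3337 → 4 decimal places, 38.1378 → 4 decimal places, 4.449 → 3 decimal places, 2.3064 → 4 decimal places; limit is 3.
Rounded to 3 decimal places: 83.091 mg.

83.091 mg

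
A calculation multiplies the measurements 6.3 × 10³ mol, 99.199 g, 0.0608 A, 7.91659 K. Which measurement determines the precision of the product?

6.3 × 10³ mol → 2 s.f.; 99.199 g → 5 s.f.; 0.0608 A → 3 s.f.; 7.91659 K → 6 s.f.
The fewest is 2 significant figures, from 6.3 × 10³ mol.

6.3 × 10³ mol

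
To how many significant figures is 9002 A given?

4

9002: zeros between nonzero digits are significant.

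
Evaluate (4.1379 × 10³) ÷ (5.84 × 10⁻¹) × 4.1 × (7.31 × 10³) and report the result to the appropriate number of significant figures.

2.1 × 10⁸

(4.1379 × 10³) ÷ (5.84 × 10⁻¹) × 4.1 × (7.31 × 10³) = 212357878.253…
Multiplication/division keeps the fewest significant figures: 4.1379 × 10³ → 5 s.f., 5.84 × 10⁻¹ → 3 s.f., 4.1 → 2 s.f., 7.31 × 10³ → 3 s.f.; limit is 2.
Rounded to 2 significant figures: 2.1 × 10⁸.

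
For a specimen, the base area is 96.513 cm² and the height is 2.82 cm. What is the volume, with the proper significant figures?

272 cm³

volume = 96.513 cm² × 2.82 cm = 272.16666 cm³.
96.513 has 5 significant figures; 2.82 has 3.
Division/multiplication keeps the fewest: 3 significant figures.
Rounded: 272 cm³.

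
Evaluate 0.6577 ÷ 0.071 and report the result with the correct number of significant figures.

0.6577 ÷ 0.071 = 9.26338028169…
Multiplication/division keeps the fewest significant figures: 0.6577 → 4 s.f., 0.071 → 2 s.f.; limit is 2.
Rounded to 2 significant figures: 9.3.

9.3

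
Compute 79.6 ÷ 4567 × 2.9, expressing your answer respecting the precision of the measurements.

79.6 ÷ 4567 × 2.9 = 0.0505452156777…
Multiplication/division keeps the fewest significant figures: 79.6 → 3 s.f., 4567 → 4 s.f., 2.9 → 2 s.f.; limit is 2.
Rounded to 2 significant figures: 5.1 × 10⁻².

5.1 × 10⁻²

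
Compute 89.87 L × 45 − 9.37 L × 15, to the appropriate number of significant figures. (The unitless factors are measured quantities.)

3.9 × 10³ L

89.87 × 45 = 4044.15 → 4.0 × 10³ L (2 s.f., last digit at the 10^2 place).
9.37 × 15 = 140.55 → 1.4 × 10² L (2 s.f., last digit at the 10^1 place).
Difference: 3903.6 L; keep the coarser place, 10^2.
Result: 3.9 × 10³ L.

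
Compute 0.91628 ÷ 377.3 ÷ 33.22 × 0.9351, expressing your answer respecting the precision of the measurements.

6.836 × 10^-5

0.91628 ÷ 377.3 ÷ 33.22 × 0.9351 = 0.0000683596500564…
Multiplication/division keeps the fewest significant figures: 0.91628 → 5 s.f., 377.3 → 4 s.f., 33.22 → 4 s.f., 0.9351 → 4 s.f.; limit is 4.
Rounded to 4 significant figures: 6.836 × 10^-5.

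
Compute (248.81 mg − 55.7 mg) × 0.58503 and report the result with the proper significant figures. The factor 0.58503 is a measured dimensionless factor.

248.81 mg − 55.7 mg = 193.11 mg; the difference is limited to 1 decimal place (4 s.f.).
Carrying full precision, 193.11 × 0.58503 = 112.9751433 mg; 0.58503 has 5 s.f., so the result keeps min(4, 5) = 4 s.f.
Rounded to 4 significant figures: 113.0 mg.

113.0 mg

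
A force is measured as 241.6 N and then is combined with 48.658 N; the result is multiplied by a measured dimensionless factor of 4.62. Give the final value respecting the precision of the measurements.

1.34 × 10^3 N

241.6 N + 48.658 N = 290.258 N; the sum is limited to 1 decimal place (4 s.f.).
Carrying full precision, 290.258 × 4.62 = 1340.99196 N; 4.62 has 3 s.f., so the result keeps min(4, 3) = 3 s.f.
Rounded to 3 significant figures: 1.34 × 10^3 N.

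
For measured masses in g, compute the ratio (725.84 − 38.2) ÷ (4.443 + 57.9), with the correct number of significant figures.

725.84 − 38.2 = 687.64, limited to 1 d.p. → 4 s.f.; 4.443 + 57.9 = 62.343, limited to 1 d.p. → 3 s.f.
Carrying full precision, 687.64 ÷ 62.343 = 11.0299472274…; keep min(4, 3) = 3 s.f.
Rounded to 3 significant figures: 11.0.

11.0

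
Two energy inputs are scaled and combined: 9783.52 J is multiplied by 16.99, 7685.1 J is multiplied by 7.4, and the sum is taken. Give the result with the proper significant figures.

9783.52 × 16.99 = 166222.0048 → 1.662 × 10⁵ J (4 s.f., last digit at the 10^2 place).
7685.1 × 7.4 = 56869.74 → 5.7 × 10⁴ J (2 s.f., last digit at the 10^3 place).
Sum: 223091.7448 J; keep the coarser place, 10^3.
Result: 2.23 × 10⁵ J.

2.23 × 10⁵ J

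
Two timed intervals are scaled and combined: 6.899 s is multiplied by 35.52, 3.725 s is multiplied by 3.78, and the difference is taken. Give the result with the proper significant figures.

6.899 × 35.52 = 245.05248 → 245.1 s (4 s.f., last digit at the 10^-1 place).
3.725 × 3.78 = 14.0805 → 14.1 s (3 s.f., last digit at the 10^-1 place).
Difference: 230.97198 s; keep the coarser place, 10^-1.
Result: 2.310 × 10² s.

2.310 × 10² s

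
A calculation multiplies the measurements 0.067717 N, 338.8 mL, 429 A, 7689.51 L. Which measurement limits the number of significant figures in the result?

429 A

0.067717 N → 5 s.f.; 338.8 mL → 4 s.f.; 429 A → 3 s.f.; 7689.51 L → 6 s.f.
The fewest is 3 significant figures, from 429 A.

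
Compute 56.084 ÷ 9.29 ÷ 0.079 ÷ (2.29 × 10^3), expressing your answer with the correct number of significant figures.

0.033

56.084 ÷ 9.29 ÷ 0.079 ÷ (2.29 × 10^3) = 0.0333703447212…
Multiplication/division keeps the fewest significant figures: 56.084 → 5 s.f., 9.29 → 3 s.f., 0.079 → 2 s.f., 2.29 × 10^3 → 3 s.f.; limit is 2.
Rounded to 2 significant figures: 0.033.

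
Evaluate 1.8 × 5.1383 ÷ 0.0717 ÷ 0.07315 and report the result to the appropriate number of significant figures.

1.8 × 5.1383 ÷ 0.0717 ÷ 0.07315 = 1763.43101954…
Multiplication/division keeps the fewest significant figures: 1.8 → 2 s.f., 5.1383 → 5 s.f., 0.0717 → 3 s.f., 0.07315 → 4 s.f.; limit is 2.
Rounded to 2 significant figures: 1.8 × 10³.

1.8 × 10³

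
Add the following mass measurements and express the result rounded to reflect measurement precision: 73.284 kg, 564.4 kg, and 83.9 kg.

721.6 kg

73.284 kg + 564.4 kg + 83.9 kg = 721.584 kg.
Addition/subtraction keeps the fewest decimal places: 73.284 → 3 decimal places, 564.4 → 1 decimal place, 83.9 → 1 decimal place; limit is 1.
Rounded to 1 decimal place: 721.6 kg.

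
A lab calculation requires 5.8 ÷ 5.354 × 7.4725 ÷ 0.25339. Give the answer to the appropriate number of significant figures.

5.8 ÷ 5.354 × 7.4725 ÷ 0.25339 = 31.9467055491…
Multiplication/division keeps the fewest significant figures: 5.8 → 2 s.f., 5.354 → 4 s.f., 7.4725 → 5 s.f., 0.25339 → 5 s.f.; limit is 2.
Rounded to 2 significant figures: 32.

32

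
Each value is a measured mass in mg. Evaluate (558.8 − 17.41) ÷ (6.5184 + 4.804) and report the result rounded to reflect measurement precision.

558.8 − 17.41 = 541.39, limited to 1 d.p. → 4 s.f.; 6.5184 + 4.804 = 11.3224, limited to 3 d.p. → 5 s.f.
Carrying full precision, 541.39 ÷ 11.3224 = 47.8158340988…; keep min(4, 5) = 4 s.f.
Rounded to 4 significant figures: 47.82.

47.82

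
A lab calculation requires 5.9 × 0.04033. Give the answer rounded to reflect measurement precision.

5.9 × 0.04033 = 0.237947
Multiplication/division keeps the fewest significant figures: 5.9 → 2 s.f., 0.04033 → 4 s.f.; limit is 2.
Rounded to 2 significant figures: 0.24.

0.24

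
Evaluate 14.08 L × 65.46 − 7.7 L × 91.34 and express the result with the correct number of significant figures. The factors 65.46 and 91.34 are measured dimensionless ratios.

2.2 × 10² L

14.08 × 65.46 = 921.6768 → 9.217 × 10² L (4 s.f., last digit at the 10^-1 place).
7.7 × 91.34 = 703.318 → 7.0 × 10² L (2 s.f., last digit at the 10^1 place).
Difference: 218.3588 L; keep the coarser place, 10^1.
Result: 2.2 × 10² L.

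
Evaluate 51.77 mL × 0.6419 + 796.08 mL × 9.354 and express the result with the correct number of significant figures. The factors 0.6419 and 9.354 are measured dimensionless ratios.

7480. mL

51.77 × 0.6419 = 33.231163 → 33.23 mL (4 s.f., last digit at the 10^-2 place).
796.08 × 9.354 = 7446.53232 → 7447 mL (4 s.f., last digit at the 10^0 place).
Sum: 7479.763483 mL; keep the coarser place, 10^0.
Result: 7480. mL.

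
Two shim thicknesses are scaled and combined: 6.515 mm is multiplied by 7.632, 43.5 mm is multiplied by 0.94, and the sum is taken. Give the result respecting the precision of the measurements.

6.515 × 7.632 = 49.72248 → 49.72 mm (4 s.f., last digit at the 10^-2 place).
43.5 × 0.94 = 40.89 → 41 mm (2 s.f., last digit at the 10^0 place).
Sum: 90.61248 mm; keep the coarser place, 10^0.
Result: 91 mm.

91 mm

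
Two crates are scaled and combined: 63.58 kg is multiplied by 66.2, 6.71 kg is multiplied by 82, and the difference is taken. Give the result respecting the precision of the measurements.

3.66 × 10^3 kg

63.58 × 66.2 = 4208.996 → 4.21 × 10^3 kg (3 s.f., last digit at the 10^1 place).
6.71 × 82 = 550.22 → 5.5 × 10^2 kg (2 s.f., last digit at the 10^1 place).
Difference: 3658.776 kg; keep the coarser place, 10^1.
Result: 3.66 × 10^3 kg.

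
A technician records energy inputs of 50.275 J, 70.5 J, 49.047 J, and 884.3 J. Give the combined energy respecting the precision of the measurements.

50.275 J + 70.5 J + 49.047 J + 884.3 J = 1054.122 J.
Addition/subtraction keeps the fewest decimal places: 50.275 → 3 decimal places, 70.5 → 1 decimal place, 49.047 → 3 decimal places, 884.3 → 1 decimal place; limit is 1.
Rounded to 1 decimal place: 1054.1 J.

1054.1 J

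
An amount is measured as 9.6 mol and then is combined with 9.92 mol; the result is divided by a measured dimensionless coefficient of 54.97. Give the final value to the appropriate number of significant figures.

0.355 mol

9.6 mol + 9.92 mol = 19.52 mol; the sum is limited to 1 decimal place (3 s.f.).
Carrying full precision, 19.52 ÷ 54.97 = 0.355102783336… mol; 54.97 has 4 s.f., so the result keeps min(3, 4) = 3 s.f.
Rounded to 3 significant figures: 0.355 mol.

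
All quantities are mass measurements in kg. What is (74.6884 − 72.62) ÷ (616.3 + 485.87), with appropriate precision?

0.00188

74.6884 − 72.62 = 2.0684, limited to 2 d.p. → 3 s.f.; 616.3 + 485.87 = 1102.17, limited to 1 d.p. → 5 s.f.
Carrying full precision, 2.0684 ÷ 1102.17 = 0.00187666149505…; keep min(3, 5) = 3 s.f.
Rounded to 3 significant figures: 0.00188.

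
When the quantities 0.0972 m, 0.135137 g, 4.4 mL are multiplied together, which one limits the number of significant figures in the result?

4.4 mL

0.0972 m → 3 s.f.; 0.135137 g → 6 s.f.; 4.4 mL → 2 s.f.
The fewest is 2 significant figures, from 4.4 mL.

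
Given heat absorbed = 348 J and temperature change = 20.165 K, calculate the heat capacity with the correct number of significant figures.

17.3 J/K

heat capacity = 348 J ÷ 20.165 K = 17.2576245971… J/K.
348 has 3 significant figures; 20.165 has 5.
Division/multiplication keeps the fewest: 3 significant figures.
Rounded: 17.3 J/K.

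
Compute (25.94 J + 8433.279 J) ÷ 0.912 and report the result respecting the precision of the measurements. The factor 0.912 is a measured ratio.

9.28 × 10³ J

25.94 J + 8433.279 J = 8459.219 J; the sum is limited to 2 decimal places (6 s.f.).
Carrying full precision, 8459.219 ÷ 0.912 = 9275.45942982… J; 0.912 has 3 s.f., so the result keeps min(6, 3) = 3 s.f.
Rounded to 3 significant figures: 9.28 × 10³ J.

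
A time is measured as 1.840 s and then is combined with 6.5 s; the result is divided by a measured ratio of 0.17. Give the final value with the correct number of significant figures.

1.840 s + 6.5 s = 8.340 s; the sum is limited to 1 decimal place (2 s.f.).
Carrying full precision, 8.340 ÷ 0.17 = 49.0588235294… s; 0.17 has 2 s.f., so the result keeps min(2, 2) = 2 s.f.
Rounded to 2 significant figures: 49 s.

49 s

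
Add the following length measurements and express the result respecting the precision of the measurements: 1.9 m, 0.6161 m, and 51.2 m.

1.9 m + 0.6161 m + 51.2 m = 53.7161 m.
Addition/subtraction keeps the fewest decimal places: 1.9 → 1 decimal place, 0.6161 → 4 decimal places, 51.2 → 1 decimal place; limit is 1.
Rounded to 1 decimal place: 53.7 m.

53.7 m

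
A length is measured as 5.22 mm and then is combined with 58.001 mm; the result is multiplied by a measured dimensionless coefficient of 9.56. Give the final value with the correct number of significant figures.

604 mm

5.22 mm + 58.001 mm = 63.221 mm; the sum is limited to 2 decimal places (4 s.f.).
Carrying full precision, 63.221 × 9.56 = 604.39276 mm; 9.56 has 3 s.f., so the result keeps min(4, 3) = 3 s.f.
Rounded to 3 significant figures: 604 mm.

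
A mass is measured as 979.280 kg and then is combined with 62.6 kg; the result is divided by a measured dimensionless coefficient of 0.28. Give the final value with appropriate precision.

3.7 × 10^3 kg

979.280 kg + 62.6 kg = 1041.880 kg; the sum is limited to 1 decimal place (5 s.f.).
Carrying full precision, 1041.880 ÷ 0.28 = 3721 kg; 0.28 has 2 s.f., so the result keeps min(5, 2) = 2 s.f.
Rounded to 2 significant figures: 3.7 × 10^3 kg.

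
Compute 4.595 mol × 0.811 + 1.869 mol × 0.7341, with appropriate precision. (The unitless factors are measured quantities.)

5.10 mol

4.595 × 0.811 = 3.726545 → 3.73 mol (3 s.f., last digit at the 10^-2 place).
1.869 × 0.7341 = 1.3720329 → 1.372 mol (4 s.f., last digit at the 10^-3 place).
Sum: 5.0985779 mol; keep the coarser place, 10^-2.
Result: 5.10 mol.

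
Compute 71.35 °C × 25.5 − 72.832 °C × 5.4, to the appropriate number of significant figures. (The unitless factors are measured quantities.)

71.35 × 25.5 = 1819.425 → 1.82 × 10³ °C (3 s.f., last digit at the 10^1 place).
72.832 × 5.4 = 393.2928 → 3.9 × 10² °C (2 s.f., last digit at the 10^1 place).
Difference: 1426.1322 °C; keep the coarser place, 10^1.
Result: 1.43 × 10³ °C.

1.43 × 10³ °C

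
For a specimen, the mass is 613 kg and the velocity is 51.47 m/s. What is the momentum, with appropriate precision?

3.16 × 10^4 kg·m/s

momentum = 613 kg × 51.47 m/s = 31551.11 kg·m/s.
613 has 3 significant figures; 51.47 has 4.
Division/multiplication keeps the fewest: 3 significant figures.
Rounded: 3.16 × 10^4 kg·m/s.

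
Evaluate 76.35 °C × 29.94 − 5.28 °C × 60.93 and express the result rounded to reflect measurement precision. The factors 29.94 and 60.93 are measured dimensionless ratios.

76.35 × 29.94 = 2285.919 → 2286 °C (4 s.f., last digit at the 10^0 place).
5.28 × 60.93 = 321.7104 → 322 °C (3 s.f., last digit at the 10^0 place).
Difference: 1964.2086 °C; keep the coarser place, 10^0.
Result: 1.964 × 10^3 °C.

1.964 × 10^3 °C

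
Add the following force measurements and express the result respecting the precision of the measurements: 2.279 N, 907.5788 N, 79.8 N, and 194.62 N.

1184.3 N

2.279 N + 907.5788 N + 79.8 N + 194.62 N = 1184.2778 N.
Addition/subtraction keeps the fewest decimal places: 2.279 → 3 decimal places, 907.5788 → 4 decimal places, 79.8 → 1 decimal place, 194.62 → 2 decimal places; limit is 1.
Rounded to 1 decimal place: 1184.3 N.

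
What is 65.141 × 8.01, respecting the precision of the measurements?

522

65.141 × 8.01 = 521.77941
Multiplication/division keeps the fewest significant figures: 65.141 → 5 s.f., 8.01 → 3 s.f.; limit is 3.
Rounded to 3 significant figures: 522.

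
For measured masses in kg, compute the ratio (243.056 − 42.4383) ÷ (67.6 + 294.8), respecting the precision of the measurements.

243.056 − 42.4383 = 200.6177, limited to 3 d.p. → 6 s.f.; 67.6 + 294.8 = 362.4, limited to 1 d.p. → 4 s.f.
Carrying full precision, 200.6177 ÷ 362.4 = 0.55358084989…; keep min(6, 4) = 4 s.f.
Rounded to 4 significant figures: 0.5536.

0.5536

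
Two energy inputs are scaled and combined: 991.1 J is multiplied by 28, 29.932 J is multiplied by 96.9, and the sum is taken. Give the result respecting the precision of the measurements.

991.1 × 28 = 27750.8 → 2.8 × 10⁴ J (2 s.f., last digit at the 10^3 place).
29.932 × 96.9 = 2900.4108 → 2.90 × 10³ J (3 s.f., last digit at the 10^1 place).
Sum: 30651.2108 J; keep the coarser place, 10^3.
Result: 3.1 × 10⁴ J.

3.1 × 10⁴ J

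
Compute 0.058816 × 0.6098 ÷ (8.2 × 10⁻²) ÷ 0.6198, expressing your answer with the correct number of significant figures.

0.71

0.058816 × 0.6098 ÷ (8.2 × 10⁻²) ÷ 0.6198 = 0.705695716163…
Multiplication/division keeps the fewest significant figures: 0.058816 → 5 s.f., 0.6098 → 4 s.f., 8.2 × 10⁻² → 2 s.f., 0.6198 → 4 s.f.; limit is 2.
Rounded to 2 significant figures: 0.71.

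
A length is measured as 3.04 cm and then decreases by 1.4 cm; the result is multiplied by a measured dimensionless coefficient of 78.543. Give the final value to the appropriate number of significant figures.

3.04 cm − 1.4 cm = 1.64 cm; the difference is limited to 1 decimal place (2 s.f.).
Carrying full precision, 1.64 × 78.543 = 128.81052 cm; 78.543 has 5 s.f., so the result keeps min(2, 5) = 2 s.f.
Rounded to 2 significant figures: 1.3 × 10^2 cm.

1.3 × 10^2 cm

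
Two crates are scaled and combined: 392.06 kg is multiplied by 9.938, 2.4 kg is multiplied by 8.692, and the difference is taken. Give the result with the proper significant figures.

392.06 × 9.938 = 3896.29228 → 3896 kg (4 s.f., last digit at the 10^0 place).
2.4 × 8.692 = 20.8608 → 21 kg (2 s.f., last digit at the 10^0 place).
Difference: 3875.43148 kg; keep the coarser place, 10^0.
Result: 3875 kg.

3875 kg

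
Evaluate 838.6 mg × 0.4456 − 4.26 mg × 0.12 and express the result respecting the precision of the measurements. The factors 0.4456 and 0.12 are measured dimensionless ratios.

838.6 × 0.4456 = 373.68016 → 373.7 mg (4 s.f., last digit at the 10^-1 place).
4.26 × 0.12 = 0.5112 → 0.51 mg (2 s.f., last digit at the 10^-2 place).
Difference: 373.16896 mg; keep the coarser place, 10^-1.
Result: 373.2 mg.

373.2 mg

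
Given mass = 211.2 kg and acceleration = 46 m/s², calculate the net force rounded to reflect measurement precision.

9.7 × 10³ N

net force = 211.2 kg × 46 m/s² = 9715.2 N.
211.2 has 4 significant figures; 46 has 2.
Division/multiplication keeps the fewest: 2 significant figures.
Rounded: 9.7 × 10³ N.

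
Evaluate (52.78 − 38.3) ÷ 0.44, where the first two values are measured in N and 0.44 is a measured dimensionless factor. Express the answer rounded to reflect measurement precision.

52.78 N − 38.3 N = 14.48 N; the difference is limited to 1 decimal place (3 s.f.).
Carrying full precision, 14.48 ÷ 0.44 = 32.9090909091… N; 0.44 has 2 s.f., so the result keeps min(3, 2) = 2 s.f.
Rounded to 2 significant figures: 33 N.

33 N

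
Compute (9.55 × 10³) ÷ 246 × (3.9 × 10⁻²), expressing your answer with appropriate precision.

(9.55 × 10³) ÷ 246 × (3.9 × 10⁻²) = 1.51402439024…
Multiplication/division keeps the fewest significant figures: 9.55 × 10³ → 3 s.f., 246 → 3 s.f., 3.9 × 10⁻² → 2 s.f.; limit is 2.
Rounded to 2 significant figures: 1.5.

1.5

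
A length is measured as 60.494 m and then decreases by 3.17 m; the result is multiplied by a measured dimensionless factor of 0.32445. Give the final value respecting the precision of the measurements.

18.60 m

60.494 m − 3.17 m = 57.324 m; the difference is limited to 2 decimal places (4 s.f.).
Carrying full precision, 57.324 × 0.32445 = 18.5987718 m; 0.32445 has 5 s.f., so the result keeps min(4, 5) = 4 s.f.
Rounded to 4 significant figures: 18.60 m.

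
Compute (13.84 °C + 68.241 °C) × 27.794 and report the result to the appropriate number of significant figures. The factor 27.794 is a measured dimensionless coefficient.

13.84 °C + 68.241 °C = 82.081 °C; the sum is limited to 2 decimal places (4 s.f.).
Carrying full precision, 82.081 × 27.794 = 2281.359314 °C; 27.794 has 5 s.f., so the result keeps min(4, 5) = 4 s.f.
Rounded to 4 significant figures: 2281 °C.

2281 °C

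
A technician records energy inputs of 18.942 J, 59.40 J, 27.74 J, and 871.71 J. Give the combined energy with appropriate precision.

977.79 J

18.942 J + 59.40 J + 27.74 J + 871.71 J = 977.792 J.
Addition/subtraction keeps the fewest decimal places: 18.942 → 3 decimal places, 59.40 → 2 decimal places, 27.74 → 2 decimal places, 871.71 → 2 decimal places; limit is 2.
Rounded to 2 decimal places: 977.79 J.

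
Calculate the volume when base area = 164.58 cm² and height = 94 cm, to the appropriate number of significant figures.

1.5 × 10^4 cm³

volume = 164.58 cm² × 94 cm = 15470.52 cm³.
164.58 has 5 significant figures; 94 has 2.
Division/multiplication keeps the fewest: 2 significant figures.
Rounded: 1.5 × 10^4 cm³.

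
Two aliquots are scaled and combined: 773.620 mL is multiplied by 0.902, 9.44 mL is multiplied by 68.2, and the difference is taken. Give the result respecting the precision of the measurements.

54 mL

773.620 × 0.902 = 697.80524 → 698 mL (3 s.f., last digit at the 10^0 place).
9.44 × 68.2 = 643.808 → 644 mL (3 s.f., last digit at the 10^0 place).
Difference: 53.99724 mL; keep the coarser place, 10^0.
Result: 54 mL.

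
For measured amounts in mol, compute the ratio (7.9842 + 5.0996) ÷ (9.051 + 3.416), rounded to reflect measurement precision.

1.0495

7.9842 + 5.0996 = 13.0838, limited to 4 d.p. → 6 s.f.; 9.051 + 3.416 = 12.467, limited to 3 d.p. → 5 s.f.
Carrying full precision, 13.0838 ÷ 12.467 = 1.04947461298…; keep min(6, 5) = 5 s.f.
Rounded to 5 significant figures: 1.0495.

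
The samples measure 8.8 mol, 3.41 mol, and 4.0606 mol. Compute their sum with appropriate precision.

8.8 mol + 3.41 mol + 4.0606 mol = 16.2706 mol.
Addition/subtraction keeps the fewest decimal places: 8.8 → 1 decimal place, 3.41 → 2 decimal places, 4.0606 → 4 decimal places; limit is 1.
Rounded to 1 decimal place: 16.3 mol.

16.3 mol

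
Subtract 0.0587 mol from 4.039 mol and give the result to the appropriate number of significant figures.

3.980 mol

4.039 mol − 0.0587 mol = 3.9803 mol.
Addition/subtraction keeps the fewest decimal places: 4.039 → 3 decimal places, 0.0587 → 4 decimal places; limit is 3.
Rounded to 3 decimal places: 3.980 mol.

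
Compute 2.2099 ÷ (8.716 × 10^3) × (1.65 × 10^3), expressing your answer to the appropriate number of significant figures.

0.418

2.2099 ÷ (8.716 × 10^3) × (1.65 × 10^3) = 0.418349586966…
Multiplication/division keeps the fewest significant figures: 2.2099 → 5 s.f., 8.716 × 10^3 → 4 s.f., 1.65 × 10^3 → 3 s.f.; limit is 3.
Rounded to 3 significant figures: 0.418.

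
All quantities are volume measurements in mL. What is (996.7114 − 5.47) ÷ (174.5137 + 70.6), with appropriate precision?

4.044

996.7114 − 5.47 = 991.2414, limited to 2 d.p. → 5 s.f.; 174.5137 + 70.6 = 245.1137, limited to 1 d.p. → 4 s.f.
Carrying full precision, 991.2414 ÷ 245.1137 = 4.04400651616…; keep min(5, 4) = 4 s.f.
Rounded to 4 significant figures: 4.044.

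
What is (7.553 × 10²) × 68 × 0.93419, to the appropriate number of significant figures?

4.8 × 10⁴

(7.553 × 10²) × 68 × 0.93419 = 47980.372076
Multiplication/division keeps the fewest significant figures: 7.553 × 10² → 4 s.f., 68 → 2 s.f., 0.93419 → 5 s.f.; limit is 2.
Rounded to 2 significant figures: 4.8 × 10⁴.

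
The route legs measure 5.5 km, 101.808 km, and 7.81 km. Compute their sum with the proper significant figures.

5.5 km + 101.808 km + 7.81 km = 115.118 km.
Addition/subtraction keeps the fewest decimal places: 5.5 → 1 decimal place, 101.808 → 3 decimal places, 7.81 → 2 decimal places; limit is 1.
Rounded to 1 decimal place: 115.1 km.

115.1 km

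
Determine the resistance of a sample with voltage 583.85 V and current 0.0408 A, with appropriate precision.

resistance = 583.85 V ÷ 0.0408 A = 14310.0490196… Ω.
583.85 has 5 significant figures; 0.0408 has 3.
Division/multiplication keeps the fewest: 3 significant figures.
Rounded: 1.43 × 10^4 Ω.

1.43 × 10^4 Ω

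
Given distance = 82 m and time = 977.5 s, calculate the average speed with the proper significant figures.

average speed = 82 m ÷ 977.5 s = 0.0838874680307… m/s.
82 has 2 significant figures; 977.5 has 4.
Division/multiplication keeps the fewest: 2 significant figures.
Rounded: 0.084 m/s.

0.084 m/s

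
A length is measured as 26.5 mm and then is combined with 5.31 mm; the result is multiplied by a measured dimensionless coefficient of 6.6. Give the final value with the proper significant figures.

26.5 mm + 5.31 mm = 31.81 mm; the sum is limited to 1 decimal place (3 s.f.).
Carrying full precision, 31.81 × 6.6 = 209.946 mm; 6.6 has 2 s.f., so the result keeps min(3, 2) = 2 s.f.
Rounded to 2 significant figures: 2.1 × 10² mm.

2.1 × 10² mm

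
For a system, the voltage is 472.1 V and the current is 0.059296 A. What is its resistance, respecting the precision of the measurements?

7962 Ω

resistance = 472.1 V ÷ 0.059296 A = 7961.75121425… Ω.
472.1 has 4 significant figures; 0.059296 has 5.
Division/multiplication keeps the fewest: 4 significant figures.
Rounded: 7962 Ω.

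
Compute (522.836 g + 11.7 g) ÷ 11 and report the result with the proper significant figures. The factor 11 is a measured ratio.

522.836 g + 11.7 g = 534.536 g; the sum is limited to 1 decimal place (4 s.f.).
Carrying full precision, 534.536 ÷ 11 = 48.5941818182… g; 11 has 2 s.f., so the result keeps min(4, 2) = 2 s.f.
Rounded to 2 significant figures: 49 g.

49 g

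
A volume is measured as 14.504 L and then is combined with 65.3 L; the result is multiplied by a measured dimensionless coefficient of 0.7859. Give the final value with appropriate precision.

62.7 L

14.504 L + 65.3 L = 79.804 L; the sum is limited to 1 decimal place (3 s.f.).
Carrying full precision, 79.804 × 0.7859 = 62.7179636 L; 0.7859 has 4 s.f., so the result keeps min(3, 4) = 3 s.f.
Rounded to 3 significant figures: 62.7 L.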